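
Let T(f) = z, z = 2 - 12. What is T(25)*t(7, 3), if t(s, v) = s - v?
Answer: -40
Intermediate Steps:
z = -10
T(f) = -10
T(25)*t(7, 3) = -10*(7 - 1*3) = -10*(7 - 3) = -10*4 = -40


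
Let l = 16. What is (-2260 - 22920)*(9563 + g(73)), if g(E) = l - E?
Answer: -239361080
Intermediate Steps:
g(E) = 16 - E
(-2260 - 22920)*(9563 + g(73)) = (-2260 - 22920)*(9563 + (16 - 1*73)) = -25180*(9563 + (16 - 73)) = -25180*(9563 - 57) = -25180*9506 = -239361080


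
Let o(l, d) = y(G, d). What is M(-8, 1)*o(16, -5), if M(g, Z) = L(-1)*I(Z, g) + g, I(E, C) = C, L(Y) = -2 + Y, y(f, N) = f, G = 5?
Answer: 80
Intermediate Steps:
M(g, Z) = -2*g (M(g, Z) = (-2 - 1)*g + g = -3*g + g = -2*g)
o(l, d) = 5
M(-8, 1)*o(16, -5) = -2*(-8)*5 = 16*5 = 80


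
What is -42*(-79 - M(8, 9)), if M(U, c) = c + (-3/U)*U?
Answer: 3570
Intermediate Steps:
M(U, c) = -3 + c (M(U, c) = c - 3 = -3 + c)
-42*(-79 - M(8, 9)) = -42*(-79 - (-3 + 9)) = -42*(-79 - 1*6) = -42*(-79 - 6) = -42*(-85) = 3570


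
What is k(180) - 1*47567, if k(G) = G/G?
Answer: -47566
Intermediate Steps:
k(G) = 1
k(180) - 1*47567 = 1 - 1*47567 = 1 - 47567 = -47566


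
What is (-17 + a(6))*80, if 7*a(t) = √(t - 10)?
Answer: -1360 + 160*I/7 ≈ -1360.0 + 22.857*I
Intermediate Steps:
a(t) = √(-10 + t)/7 (a(t) = √(t - 10)/7 = √(-10 + t)/7)
(-17 + a(6))*80 = (-17 + √(-10 + 6)/7)*80 = (-17 + √(-4)/7)*80 = (-17 + (2*I)/7)*80 = (-17 + 2*I/7)*80 = -1360 + 160*I/7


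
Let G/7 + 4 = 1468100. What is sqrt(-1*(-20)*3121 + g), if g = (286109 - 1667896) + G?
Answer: sqrt(8957305) ≈ 2992.9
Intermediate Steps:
G = 10276672 (G = -28 + 7*1468100 = -28 + 10276700 = 10276672)
g = 8894885 (g = (286109 - 1667896) + 10276672 = -1381787 + 10276672 = 8894885)
sqrt(-1*(-20)*3121 + g) = sqrt(-1*(-20)*3121 + 8894885) = sqrt(20*3121 + 8894885) = sqrt(62420 + 8894885) = sqrt(8957305)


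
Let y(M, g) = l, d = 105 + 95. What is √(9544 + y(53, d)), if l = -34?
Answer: √9510 ≈ 97.519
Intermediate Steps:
d = 200
y(M, g) = -34
√(9544 + y(53, d)) = √(9544 - 34) = √9510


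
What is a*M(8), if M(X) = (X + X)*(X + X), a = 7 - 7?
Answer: 0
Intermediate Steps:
a = 0
M(X) = 4*X² (M(X) = (2*X)*(2*X) = 4*X²)
a*M(8) = 0*(4*8²) = 0*(4*64) = 0*256 = 0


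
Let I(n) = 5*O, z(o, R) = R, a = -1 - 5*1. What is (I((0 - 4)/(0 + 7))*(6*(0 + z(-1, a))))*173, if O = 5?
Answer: -155700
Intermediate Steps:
a = -6 (a = -1 - 5 = -6)
I(n) = 25 (I(n) = 5*5 = 25)
(I((0 - 4)/(0 + 7))*(6*(0 + z(-1, a))))*173 = (25*(6*(0 - 6)))*173 = (25*(6*(-6)))*173 = (25*(-36))*173 = -900*173 = -155700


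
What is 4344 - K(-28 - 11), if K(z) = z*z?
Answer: 2823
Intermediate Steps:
K(z) = z**2
4344 - K(-28 - 11) = 4344 - (-28 - 11)**2 = 4344 - 1*(-39)**2 = 4344 - 1*1521 = 4344 - 1521 = 2823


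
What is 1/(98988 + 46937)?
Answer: 1/145925 ≈ 6.8528e-6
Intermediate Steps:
1/(98988 + 46937) = 1/145925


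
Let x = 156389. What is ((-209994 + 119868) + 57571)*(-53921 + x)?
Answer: -3335845740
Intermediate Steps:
((-209994 + 119868) + 57571)*(-53921 + x) = ((-209994 + 119868) + 57571)*(-53921 + 156389) = (-90126 + 57571)*102468 = -32555*102468 = -3335845740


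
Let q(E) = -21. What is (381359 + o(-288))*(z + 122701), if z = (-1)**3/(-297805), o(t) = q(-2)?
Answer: 13934460915887428/297805 ≈ 4.6791e+10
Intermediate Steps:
o(t) = -21
z = 1/297805 (z = -1*(-1/297805) = 1/297805 ≈ 3.3579e-6)
(381359 + o(-288))*(z + 122701) = (381359 - 21)*(1/297805 + 122701) = 381338*(36540971306/297805) = 13934460915887428/297805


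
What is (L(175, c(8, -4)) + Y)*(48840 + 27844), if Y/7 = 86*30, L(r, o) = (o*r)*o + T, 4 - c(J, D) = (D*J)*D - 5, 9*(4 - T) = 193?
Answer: 1722779523272/9 ≈ 1.9142e+11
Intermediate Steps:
T = -157/9 (T = 4 - ⅑*193 = 4 - 193/9 = -157/9 ≈ -17.444)
c(J, D) = 9 - J*D² (c(J, D) = 4 - ((D*J)*D - 5) = 4 - (J*D² - 5) = 4 - (-5 + J*D²) = 4 + (5 - J*D²) = 9 - J*D²)
L(r, o) = -157/9 + r*o² (L(r, o) = (o*r)*o - 157/9 = r*o² - 157/9 = -157/9 + r*o²)
Y = 18060 (Y = 7*(86*30) = 7*2580 = 18060)
(L(175, c(8, -4)) + Y)*(48840 + 27844) = ((-157/9 + 175*(9 - 1*8*(-4)²)²) + 18060)*(48840 + 27844) = ((-157/9 + 175*(9 - 1*8*16)²) + 18060)*76684 = ((-157/9 + 175*(9 - 128)²) + 18060)*76684 = ((-157/9 + 175*(-119)²) + 18060)*76684 = ((-157/9 + 175*14161) + 18060)*76684 = ((-157/9 + 2478175) + 18060)*76684 = (22303418/9 + 18060)*76684 = (22465958/9)*76684 = 1722779523272/9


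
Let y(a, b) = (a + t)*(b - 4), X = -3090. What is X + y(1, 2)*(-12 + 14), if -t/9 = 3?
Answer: -2986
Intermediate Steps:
t = -27 (t = -9*3 = -27)
y(a, b) = (-27 + a)*(-4 + b) (y(a, b) = (a - 27)*(b - 4) = (-27 + a)*(-4 + b))
X + y(1, 2)*(-12 + 14) = -3090 + (108 - 27*2 - 4*1 + 1*2)*(-12 + 14) = -3090 + (108 - 54 - 4 + 2)*2 = -3090 + 52*2 = -3090 + 104 = -2986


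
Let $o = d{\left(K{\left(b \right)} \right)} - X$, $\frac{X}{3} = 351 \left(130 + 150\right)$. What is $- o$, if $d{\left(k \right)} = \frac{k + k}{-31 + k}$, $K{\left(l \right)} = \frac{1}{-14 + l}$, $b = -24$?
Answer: $\frac{347616358}{1179} \approx 2.9484 \cdot 10^{5}$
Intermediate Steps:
$d{\left(k \right)} = \frac{2 k}{-31 + k}$
$X = 294840$ ($X = 3 \cdot 351 \left(130 + 150\right) = 3 \cdot 351 \cdot 280 = 3 \cdot 98280 = 294840$)
$o = - \frac{347616358}{1179}$ ($o = \frac{2}{\left(-14 - 24\right) \left(-31 + \frac{1}{-14 - 24}\right)} - 294840 = \frac{2}{\left(-38\right) \left(-31 + \frac{1}{-38}\right)} - 294840 = 2 \left(- \frac{1}{38}\right) \frac{1}{-31 - \frac{1}{38}} - 294840 = 2 \left(- \frac{1}{38}\right) \frac{1}{- \frac{1179}{38}} - 294840 = 2 \left(- \frac{1}{38}\right) \left(- \frac{38}{1179}\right) - 294840 = \frac{2}{1179} - 294840 = - \frac{347616358}{1179} \approx -2.9484 \cdot 10^{5}$)
$- o = \left(-1\right) \left(- \frac{347616358}{1179}\right) = \frac{347616358}{1179}$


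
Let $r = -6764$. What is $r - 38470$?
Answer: $-45234$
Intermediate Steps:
$r - 38470 = -6764 - 38470 = -45234$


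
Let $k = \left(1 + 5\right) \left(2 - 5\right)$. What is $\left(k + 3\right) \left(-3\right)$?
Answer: $45$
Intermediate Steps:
$k = -18$ ($k = 6 \left(-3\right) = -18$)
$\left(k + 3\right) \left(-3\right) = \left(-18 + 3\right) \left(-3\right) = \left(-15\right) \left(-3\right) = 45$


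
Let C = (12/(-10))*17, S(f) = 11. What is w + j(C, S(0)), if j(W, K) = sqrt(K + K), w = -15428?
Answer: -15428 + sqrt(22) ≈ -15423.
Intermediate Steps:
C = -102/5 (C = (12*(-1/10))*17 = -6/5*17 = -102/5 ≈ -20.400)
j(W, K) = sqrt(2)*sqrt(K) (j(W, K) = sqrt(2*K) = sqrt(2)*sqrt(K))
w + j(C, S(0)) = -15428 + sqrt(2)*sqrt(11) = -15428 + sqrt(22)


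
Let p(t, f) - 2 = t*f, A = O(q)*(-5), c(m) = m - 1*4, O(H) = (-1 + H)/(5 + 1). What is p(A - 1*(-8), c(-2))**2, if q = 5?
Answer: 676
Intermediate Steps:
O(H) = -1/6 + H/6 (O(H) = (-1 + H)/6 = (-1 + H)*(1/6) = -1/6 + H/6)
c(m) = -4 + m (c(m) = m - 4 = -4 + m)
A = -10/3 (A = (-1/6 + (1/6)*5)*(-5) = (-1/6 + 5/6)*(-5) = (2/3)*(-5) = -10/3 ≈ -3.3333)
p(t, f) = 2 + f*t (p(t, f) = 2 + t*f = 2 + f*t)
p(A - 1*(-8), c(-2))**2 = (2 + (-4 - 2)*(-10/3 - 1*(-8)))**2 = (2 - 6*(-10/3 + 8))**2 = (2 - 6*14/3)**2 = (2 - 28)**2 = (-26)**2 = 676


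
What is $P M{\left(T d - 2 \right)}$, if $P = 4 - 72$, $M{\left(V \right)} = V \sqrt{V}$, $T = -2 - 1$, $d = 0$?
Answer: $136 i \sqrt{2} \approx 192.33 i$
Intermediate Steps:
$T = -3$ ($T = -2 - 1 = -3$)
$M{\left(V \right)} = V^{\frac{3}{2}}$
$P = -68$ ($P = 4 - 72 = -68$)
$P M{\left(T d - 2 \right)} = - 68 \left(\left(-3\right) 0 - 2\right)^{\frac{3}{2}} = - 68 \left(0 - 2\right)^{\frac{3}{2}} = - 68 \left(-2\right)^{\frac{3}{2}} = - 68 \left(- 2 i \sqrt{2}\right) = 136 i \sqrt{2}$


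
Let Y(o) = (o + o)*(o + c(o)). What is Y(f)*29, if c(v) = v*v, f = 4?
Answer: 4640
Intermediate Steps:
c(v) = v²
Y(o) = 2*o*(o + o²) (Y(o) = (o + o)*(o + o²) = (2*o)*(o + o²) = 2*o*(o + o²))
Y(f)*29 = (2*4²*(1 + 4))*29 = (2*16*5)*29 = 160*29 = 4640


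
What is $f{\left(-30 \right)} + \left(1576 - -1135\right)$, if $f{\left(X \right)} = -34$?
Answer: $2677$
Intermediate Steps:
$f{\left(-30 \right)} + \left(1576 - -1135\right) = -34 + \left(1576 - -1135\right) = -34 + \left(1576 + 1135\right) = -34 + 2711 = 2677$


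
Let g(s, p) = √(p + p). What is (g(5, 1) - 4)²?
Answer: (4 - √2)² ≈ 6.6863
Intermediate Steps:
g(s, p) = √2*√p (g(s, p) = √(2*p) = √2*√p)
(g(5, 1) - 4)² = (√2*√1 - 4)² = (√2*1 - 4)² = (√2 - 4)² = (-4 + √2)²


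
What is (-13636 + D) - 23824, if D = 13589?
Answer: -23871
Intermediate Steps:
(-13636 + D) - 23824 = (-13636 + 13589) - 23824 = -47 - 23824 = -23871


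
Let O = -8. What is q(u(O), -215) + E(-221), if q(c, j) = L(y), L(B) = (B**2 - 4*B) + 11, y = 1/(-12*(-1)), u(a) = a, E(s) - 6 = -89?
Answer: -10415/144 ≈ -72.326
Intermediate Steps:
E(s) = -83 (E(s) = 6 - 89 = -83)
y = 1/12 (y = -1/12*(-1) = 1/12 ≈ 0.083333)
L(B) = 11 + B**2 - 4*B
q(c, j) = 1537/144 (q(c, j) = 11 + (1/12)**2 - 4*1/12 = 11 + 1/144 - 1/3 = 1537/144)
q(u(O), -215) + E(-221) = 1537/144 - 83 = -10415/144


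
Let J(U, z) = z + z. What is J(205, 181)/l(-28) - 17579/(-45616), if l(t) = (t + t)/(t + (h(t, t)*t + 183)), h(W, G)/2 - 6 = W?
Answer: -2862816935/319312 ≈ -8965.6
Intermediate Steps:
J(U, z) = 2*z
h(W, G) = 12 + 2*W
l(t) = 2*t/(183 + t + t*(12 + 2*t)) (l(t) = (t + t)/(t + ((12 + 2*t)*t + 183)) = (2*t)/(t + (t*(12 + 2*t) + 183)) = (2*t)/(t + (183 + t*(12 + 2*t))) = (2*t)/(183 + t + t*(12 + 2*t)) = 2*t/(183 + t + t*(12 + 2*t)))
J(205, 181)/l(-28) - 17579/(-45616) = (2*181)/((2*(-28)/(183 - 28 + 2*(-28)*(6 - 28)))) - 17579/(-45616) = 362/((2*(-28)/(183 - 28 + 2*(-28)*(-22)))) - 17579*(-1/45616) = 362/((2*(-28)/(183 - 28 + 1232))) + 17579/45616 = 362/((2*(-28)/1387)) + 17579/45616 = 362/((2*(-28)*(1/1387))) + 17579/45616 = 362/(-56/1387) + 17579/45616 = 362*(-1387/56) + 17579/45616 = -251047/28 + 17579/45616 = -2862816935/319312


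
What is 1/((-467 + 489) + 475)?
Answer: 1/497 ≈ 0.0020121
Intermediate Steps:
1/((-467 + 489) + 475) = 1/(22 + 475) = 1/497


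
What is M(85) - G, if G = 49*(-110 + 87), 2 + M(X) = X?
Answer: 1210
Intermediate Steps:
M(X) = -2 + X
G = -1127 (G = 49*(-23) = -1127)
M(85) - G = (-2 + 85) - 1*(-1127) = 83 + 1127 = 1210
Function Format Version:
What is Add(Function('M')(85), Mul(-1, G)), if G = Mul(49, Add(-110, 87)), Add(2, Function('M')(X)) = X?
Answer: 1210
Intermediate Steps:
Function('M')(X) = Add(-2, X)
G = -1127 (G = Mul(49, -23) = -1127)
Add(Function('M')(85), Mul(-1, G)) = Add(Add(-2, 85), Mul(-1, -1127)) = Add(83, 1127) = 1210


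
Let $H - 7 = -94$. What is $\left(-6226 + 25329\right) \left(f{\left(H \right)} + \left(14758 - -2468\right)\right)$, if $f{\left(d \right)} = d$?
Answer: $327406317$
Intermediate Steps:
$H = -87$ ($H = 7 - 94 = -87$)
$\left(-6226 + 25329\right) \left(f{\left(H \right)} + \left(14758 - -2468\right)\right) = \left(-6226 + 25329\right) \left(-87 + \left(14758 - -2468\right)\right) = 19103 \left(-87 + \left(14758 + 2468\right)\right) = 19103 \left(-87 + 17226\right) = 19103 \cdot 17139 = 327406317$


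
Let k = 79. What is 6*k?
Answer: 474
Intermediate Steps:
6*k = 6*79 = 474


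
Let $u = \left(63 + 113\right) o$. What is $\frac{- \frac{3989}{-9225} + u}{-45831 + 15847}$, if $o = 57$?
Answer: $- \frac{92549189}{276602400} \approx -0.33459$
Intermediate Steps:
$u = 10032$ ($u = \left(63 + 113\right) 57 = 176 \cdot 57 = 10032$)
$\frac{- \frac{3989}{-9225} + u}{-45831 + 15847} = \frac{- \frac{3989}{-9225} + 10032}{-45831 + 15847} = \frac{\left(-3989\right) \left(- \frac{1}{9225}\right) + 10032}{-29984} = \left(\frac{3989}{9225} + 10032\right) \left(- \frac{1}{29984}\right) = \frac{92549189}{9225} \left(- \frac{1}{29984}\right) = - \frac{92549189}{276602400}$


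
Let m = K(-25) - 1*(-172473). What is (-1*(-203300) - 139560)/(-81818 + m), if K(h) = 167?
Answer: 31870/45411 ≈ 0.70181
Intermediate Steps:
m = 172640 (m = 167 - 1*(-172473) = 167 + 172473 = 172640)
(-1*(-203300) - 139560)/(-81818 + m) = (-1*(-203300) - 139560)/(-81818 + 172640) = (203300 - 139560)/90822 = 63740*(1/90822) = 31870/45411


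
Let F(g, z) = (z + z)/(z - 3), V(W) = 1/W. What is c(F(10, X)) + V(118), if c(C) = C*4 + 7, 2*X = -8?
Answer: 9565/826 ≈ 11.580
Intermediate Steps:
X = -4 (X = (½)*(-8) = -4)
F(g, z) = 2*z/(-3 + z) (F(g, z) = (2*z)/(-3 + z) = 2*z/(-3 + z))
c(C) = 7 + 4*C (c(C) = 4*C + 7 = 7 + 4*C)
c(F(10, X)) + V(118) = (7 + 4*(2*(-4)/(-3 - 4))) + 1/118 = (7 + 4*(2*(-4)/(-7))) + 1/118 = (7 + 4*(2*(-4)*(-⅐))) + 1/118 = (7 + 4*(8/7)) + 1/118 = (7 + 32/7) + 1/118 = 81/7 + 1/118 = 9565/826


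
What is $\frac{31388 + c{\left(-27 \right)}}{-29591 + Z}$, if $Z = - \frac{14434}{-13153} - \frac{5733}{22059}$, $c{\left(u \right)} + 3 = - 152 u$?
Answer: $- \frac{163442069781}{136275392500} \approx -1.1994$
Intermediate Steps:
$c{\left(u \right)} = -3 - 152 u$
$Z = \frac{3857039}{4605429}$ ($Z = \left(-14434\right) \left(- \frac{1}{13153}\right) - \frac{637}{2451} = \frac{2062}{1879} - \frac{637}{2451} = \frac{3857039}{4605429} \approx 0.8375$)
$\frac{31388 + c{\left(-27 \right)}}{-29591 + Z} = \frac{31388 - -4101}{-29591 + \frac{3857039}{4605429}} = \frac{31388 + \left(-3 + 4104\right)}{- \frac{136275392500}{4605429}} = \left(31388 + 4101\right) \left(- \frac{4605429}{136275392500}\right) = 35489 \left(- \frac{4605429}{136275392500}\right) = - \frac{163442069781}{136275392500}$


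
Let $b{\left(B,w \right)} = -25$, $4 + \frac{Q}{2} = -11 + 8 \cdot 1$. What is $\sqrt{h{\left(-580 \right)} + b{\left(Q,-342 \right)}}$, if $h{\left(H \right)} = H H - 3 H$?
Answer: $\sqrt{338115} \approx 581.48$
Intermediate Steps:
$Q = -14$ ($Q = -8 + 2 \left(-11 + 8 \cdot 1\right) = -8 + 2 \left(-11 + 8\right) = -8 + 2 \left(-3\right) = -8 - 6 = -14$)
$h{\left(H \right)} = H^{2} - 3 H$
$\sqrt{h{\left(-580 \right)} + b{\left(Q,-342 \right)}} = \sqrt{- 580 \left(-3 - 580\right) - 25} = \sqrt{\left(-580\right) \left(-583\right) - 25} = \sqrt{338140 - 25} = \sqrt{338115}$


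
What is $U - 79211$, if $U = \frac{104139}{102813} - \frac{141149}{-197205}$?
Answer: $- \frac{535328933999561}{6758412555} \approx -79209.0$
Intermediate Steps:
$U = \frac{11682894544}{6758412555}$ ($U = 104139 \cdot \frac{1}{102813} - - \frac{141149}{197205} = \frac{34713}{34271} + \frac{141149}{197205} = \frac{11682894544}{6758412555} \approx 1.7286$)
$U - 79211 = \frac{11682894544}{6758412555} - 79211 = - \frac{535328933999561}{6758412555}$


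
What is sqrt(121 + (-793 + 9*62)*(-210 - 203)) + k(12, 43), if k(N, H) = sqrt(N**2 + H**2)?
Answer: sqrt(1993) + 2*sqrt(24294) ≈ 356.37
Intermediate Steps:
k(N, H) = sqrt(H**2 + N**2)
sqrt(121 + (-793 + 9*62)*(-210 - 203)) + k(12, 43) = sqrt(121 + (-793 + 9*62)*(-210 - 203)) + sqrt(43**2 + 12**2) = sqrt(121 + (-793 + 558)*(-413)) + sqrt(1849 + 144) = sqrt(121 - 235*(-413)) + sqrt(1993) = sqrt(121 + 97055) + sqrt(1993) = sqrt(97176) + sqrt(1993) = 2*sqrt(24294) + sqrt(1993) = sqrt(1993) + 2*sqrt(24294)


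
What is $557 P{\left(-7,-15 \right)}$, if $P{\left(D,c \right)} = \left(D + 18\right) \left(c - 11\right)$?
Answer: $-159302$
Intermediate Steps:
$P{\left(D,c \right)} = \left(-11 + c\right) \left(18 + D\right)$ ($P{\left(D,c \right)} = \left(18 + D\right) \left(-11 + c\right) = \left(-11 + c\right) \left(18 + D\right)$)
$557 P{\left(-7,-15 \right)} = 557 \left(-198 - -77 + 18 \left(-15\right) - -105\right) = 557 \left(-198 + 77 - 270 + 105\right) = 557 \left(-286\right) = -159302$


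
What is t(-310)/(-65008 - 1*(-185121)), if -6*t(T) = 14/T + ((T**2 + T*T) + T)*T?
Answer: 3073438169/37235030 ≈ 82.542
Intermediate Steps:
t(T) = -7/(3*T) - T*(T + 2*T**2)/6 (t(T) = -(14/T + ((T**2 + T*T) + T)*T)/6 = -(14/T + ((T**2 + T**2) + T)*T)/6 = -(14/T + (2*T**2 + T)*T)/6 = -(14/T + (T + 2*T**2)*T)/6 = -(14/T + T*(T + 2*T**2))/6 = -7/(3*T) - T*(T + 2*T**2)/6)
t(-310)/(-65008 - 1*(-185121)) = ((1/6)*(-14 + (-310)**3*(-1 - 2*(-310)))/(-310))/(-65008 - 1*(-185121)) = ((1/6)*(-1/310)*(-14 - 29791000*(-1 + 620)))/(-65008 + 185121) = ((1/6)*(-1/310)*(-14 - 29791000*619))/120113 = ((1/6)*(-1/310)*(-14 - 18440629000))*(1/120113) = ((1/6)*(-1/310)*(-18440629014))*(1/120113) = (3073438169/310)*(1/120113) = 3073438169/37235030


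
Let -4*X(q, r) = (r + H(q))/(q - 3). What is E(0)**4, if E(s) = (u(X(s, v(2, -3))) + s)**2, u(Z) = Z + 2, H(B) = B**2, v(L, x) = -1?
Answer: 78310985281/429981696 ≈ 182.13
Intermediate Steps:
X(q, r) = -(r + q**2)/(4*(-3 + q)) (X(q, r) = -(r + q**2)/(4*(q - 3)) = -(r + q**2)/(4*(-3 + q)))
u(Z) = 2 + Z
E(s) = (2 + s + (1 - s**2)/(4*(-3 + s)))**2 (E(s) = ((2 + (-1*(-1) - s**2)/(4*(-3 + s))) + s)**2 = ((2 + (1 - s**2)/(4*(-3 + s))) + s)**2 = (2 + s + (1 - s**2)/(4*(-3 + s)))**2)
E(0)**4 = ((-23 - 4*0 + 3*0**2)**2/(16*(-3 + 0)**2))**4 = ((1/16)*(-23 + 0 + 3*0)**2/(-3)**2)**4 = ((1/16)*(1/9)*(-23 + 0 + 0)**2)**4 = ((1/16)*(1/9)*(-23)**2)**4 = ((1/16)*(1/9)*529)**4 = (529/144)**4 = 78310985281/429981696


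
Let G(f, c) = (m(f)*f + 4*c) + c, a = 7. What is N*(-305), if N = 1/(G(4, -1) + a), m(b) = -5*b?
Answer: 305/78 ≈ 3.9103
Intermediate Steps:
G(f, c) = -5*f² + 5*c (G(f, c) = ((-5*f)*f + 4*c) + c = (-5*f² + 4*c) + c = -5*f² + 5*c)
N = -1/78 (N = 1/((-5*4² + 5*(-1)) + 7) = 1/((-5*16 - 5) + 7) = 1/((-80 - 5) + 7) = 1/(-85 + 7) = 1/(-78) = -1/78 ≈ -0.012821)
N*(-305) = -1/78*(-305) = 305/78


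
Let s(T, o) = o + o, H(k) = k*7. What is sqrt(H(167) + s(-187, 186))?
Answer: sqrt(1541) ≈ 39.256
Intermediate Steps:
H(k) = 7*k
s(T, o) = 2*o
sqrt(H(167) + s(-187, 186)) = sqrt(7*167 + 2*186) = sqrt(1169 + 372) = sqrt(1541)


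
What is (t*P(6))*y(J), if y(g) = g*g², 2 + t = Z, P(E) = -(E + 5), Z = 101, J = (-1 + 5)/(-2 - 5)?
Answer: 69696/343 ≈ 203.20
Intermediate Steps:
J = -4/7 (J = 4/(-7) = 4*(-⅐) = -4/7 ≈ -0.57143)
P(E) = -5 - E (P(E) = -(5 + E) = -5 - E)
t = 99 (t = -2 + 101 = 99)
y(g) = g³
(t*P(6))*y(J) = (99*(-5 - 1*6))*(-4/7)³ = (99*(-5 - 6))*(-64/343) = (99*(-11))*(-64/343) = -1089*(-64/343) = 69696/343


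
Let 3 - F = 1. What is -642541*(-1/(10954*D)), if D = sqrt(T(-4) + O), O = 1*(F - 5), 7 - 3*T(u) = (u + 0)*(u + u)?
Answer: -642541*I*sqrt(102)/372436 ≈ -17.424*I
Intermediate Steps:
F = 2 (F = 3 - 1*1 = 3 - 1 = 2)
T(u) = 7/3 - 2*u**2/3 (T(u) = 7/3 - (u + 0)*(u + u)/3 = 7/3 - u*2*u/3 = 7/3 - 2*u**2/3)
O = -3 (O = 1*(2 - 5) = 1*(-3) = -3)
D = I*sqrt(102)/3 (D = sqrt((7/3 - 2/3*(-4)**2) - 3) = sqrt((7/3 - 2/3*16) - 3) = sqrt((7/3 - 32/3) - 3) = sqrt(-25/3 - 3) = sqrt(-34/3) = I*sqrt(102)/3 ≈ 3.3665*I)
-642541*(-1/(10954*D)) = -642541*I*sqrt(102)/372436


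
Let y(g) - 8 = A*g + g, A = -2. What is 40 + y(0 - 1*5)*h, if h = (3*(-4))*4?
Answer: -584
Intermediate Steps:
h = -48 (h = -12*4 = -48)
y(g) = 8 - g (y(g) = 8 + (-2*g + g) = 8 - g)
40 + y(0 - 1*5)*h = 40 + (8 - (0 - 1*5))*(-48) = 40 + (8 - (0 - 5))*(-48) = 40 + (8 - 1*(-5))*(-48) = 40 + (8 + 5)*(-48) = 40 + 13*(-48) = 40 - 624 = -584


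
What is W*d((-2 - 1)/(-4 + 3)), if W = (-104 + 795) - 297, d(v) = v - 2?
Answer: 394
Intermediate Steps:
d(v) = -2 + v
W = 394 (W = 691 - 297 = 394)
W*d((-2 - 1)/(-4 + 3)) = 394*(-2 + (-2 - 1)/(-4 + 3)) = 394*(-2 - 3/(-1)) = 394*(-2 - 3*(-1)) = 394*(-2 + 3) = 394*1 = 394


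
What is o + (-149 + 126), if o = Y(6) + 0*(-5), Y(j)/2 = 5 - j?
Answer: -25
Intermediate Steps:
Y(j) = 10 - 2*j (Y(j) = 2*(5 - j) = 10 - 2*j)
o = -2 (o = (10 - 2*6) + 0*(-5) = (10 - 12) + 0 = -2 + 0 = -2)
o + (-149 + 126) = -2 + (-149 + 126) = -2 - 23 = -25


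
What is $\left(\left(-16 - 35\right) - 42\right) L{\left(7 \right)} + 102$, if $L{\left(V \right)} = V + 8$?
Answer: $-1293$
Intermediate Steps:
$L{\left(V \right)} = 8 + V$
$\left(\left(-16 - 35\right) - 42\right) L{\left(7 \right)} + 102 = \left(\left(-16 - 35\right) - 42\right) \left(8 + 7\right) + 102 = \left(-51 - 42\right) 15 + 102 = \left(-93\right) 15 + 102 = -1395 + 102 = -1293$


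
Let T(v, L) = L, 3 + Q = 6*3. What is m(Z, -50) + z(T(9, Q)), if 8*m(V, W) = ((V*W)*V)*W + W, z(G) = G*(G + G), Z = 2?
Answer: 6775/4 ≈ 1693.8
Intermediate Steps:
Q = 15 (Q = -3 + 6*3 = -3 + 18 = 15)
z(G) = 2*G**2 (z(G) = G*(2*G) = 2*G**2)
m(V, W) = W/8 + V**2*W**2/8 (m(V, W) = (((V*W)*V)*W + W)/8 = ((W*V**2)*W + W)/8 = (V**2*W**2 + W)/8 = (W + V**2*W**2)/8 = W/8 + V**2*W**2/8)
m(Z, -50) + z(T(9, Q)) = (1/8)*(-50)*(1 - 50*2**2) + 2*15**2 = (1/8)*(-50)*(1 - 50*4) + 2*225 = (1/8)*(-50)*(1 - 200) + 450 = (1/8)*(-50)*(-199) + 450 = 4975/4 + 450 = 6775/4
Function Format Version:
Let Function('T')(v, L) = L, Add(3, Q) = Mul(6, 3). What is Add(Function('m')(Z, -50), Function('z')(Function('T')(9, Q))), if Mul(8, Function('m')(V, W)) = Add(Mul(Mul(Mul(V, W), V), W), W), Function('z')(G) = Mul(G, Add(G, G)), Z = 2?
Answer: Rational(6775, 4) ≈ 1693.8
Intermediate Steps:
Q = 15 (Q = Add(-3, Mul(6, 3)) = Add(-3, 18) = 15)
Function('z')(G) = Mul(2, Pow(G, 2)) (Function('z')(G) = Mul(G, Mul(2, G)) = Mul(2, Pow(G, 2)))
Function('m')(V, W) = Add(Mul(Rational(1, 8), W), Mul(Rational(1, 8), Pow(V, 2), Pow(W, 2))) (Function('m')(V, W) = Mul(Rational(1, 8), Add(Mul(Mul(Mul(V, W), V), W), W)) = Mul(Rational(1, 8), Add(Mul(Mul(W, Pow(V, 2)), W), W)) = Mul(Rational(1, 8), Add(Mul(Pow(V, 2), Pow(W, 2)), W)) = Mul(Rational(1, 8), Add(W, Mul(Pow(V, 2), Pow(W, 2)))) = Add(Mul(Rational(1, 8), W), Mul(Rational(1, 8), Pow(V, 2), Pow(W, 2))))
Add(Function('m')(Z, -50), Function('z')(Function('T')(9, Q))) = Add(Mul(Rational(1, 8), -50, Add(1, Mul(-50, Pow(2, 2)))), Mul(2, Pow(15, 2))) = Add(Mul(Rational(1, 8), -50, Add(1, Mul(-50, 4))), Mul(2, 225)) = Add(Mul(Rational(1, 8), -50, Add(1, -200)), 450) = Add(Mul(Rational(1, 8), -50, -199), 450) = Add(Rational(4975, 4), 450) = Rational(6775, 4)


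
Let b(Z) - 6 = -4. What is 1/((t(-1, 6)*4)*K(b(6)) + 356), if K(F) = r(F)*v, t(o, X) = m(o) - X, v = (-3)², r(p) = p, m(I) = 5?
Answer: 1/284 ≈ 0.0035211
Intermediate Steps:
b(Z) = 2 (b(Z) = 6 - 4 = 2)
v = 9
t(o, X) = 5 - X
K(F) = 9*F (K(F) = F*9 = 9*F)
1/((t(-1, 6)*4)*K(b(6)) + 356) = 1/(((5 - 1*6)*4)*(9*2) + 356) = 1/(((5 - 6)*4)*18 + 356) = 1/(-1*4*18 + 356) = 1/(-4*18 + 356) = 1/(-72 + 356) = 1/284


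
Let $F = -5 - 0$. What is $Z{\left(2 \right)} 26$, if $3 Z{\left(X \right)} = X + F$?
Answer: $-26$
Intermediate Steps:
$F = -5$ ($F = -5 + 0 = -5$)
$Z{\left(X \right)} = - \frac{5}{3} + \frac{X}{3}$ ($Z{\left(X \right)} = \frac{X - 5}{3} = \frac{-5 + X}{3} = - \frac{5}{3} + \frac{X}{3}$)
$Z{\left(2 \right)} 26 = \left(- \frac{5}{3} + \frac{1}{3} \cdot 2\right) 26 = \left(- \frac{5}{3} + \frac{2}{3}\right) 26 = \left(-1\right) 26 = -26$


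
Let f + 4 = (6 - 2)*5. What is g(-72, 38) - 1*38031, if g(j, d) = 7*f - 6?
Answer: -37925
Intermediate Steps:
f = 16 (f = -4 + (6 - 2)*5 = -4 + 4*5 = -4 + 20 = 16)
g(j, d) = 106 (g(j, d) = 7*16 - 6 = 112 - 6 = 106)
g(-72, 38) - 1*38031 = 106 - 1*38031 = 106 - 38031 = -37925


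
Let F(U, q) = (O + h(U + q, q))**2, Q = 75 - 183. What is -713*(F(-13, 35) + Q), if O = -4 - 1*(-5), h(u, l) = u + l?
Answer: -2321528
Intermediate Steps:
Q = -108
h(u, l) = l + u
O = 1 (O = -4 + 5 = 1)
F(U, q) = (1 + U + 2*q)**2 (F(U, q) = (1 + (q + (U + q)))**2 = (1 + (U + 2*q))**2 = (1 + U + 2*q)**2)
-713*(F(-13, 35) + Q) = -713*((1 - 13 + 2*35)**2 - 108) = -713*((1 - 13 + 70)**2 - 108) = -713*(58**2 - 108) = -713*(3364 - 108) = -713*3256 = -2321528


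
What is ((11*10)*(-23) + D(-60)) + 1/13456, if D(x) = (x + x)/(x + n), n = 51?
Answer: -101592797/40368 ≈ -2516.7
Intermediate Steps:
D(x) = 2*x/(51 + x) (D(x) = (x + x)/(x + 51) = (2*x)/(51 + x) = 2*x/(51 + x))
((11*10)*(-23) + D(-60)) + 1/13456 = ((11*10)*(-23) + 2*(-60)/(51 - 60)) + 1/13456 = (110*(-23) + 2*(-60)/(-9)) + 1/13456 = (-2530 + 2*(-60)*(-⅑)) + 1/13456 = (-2530 + 40/3) + 1/13456 = -7550/3 + 1/13456 = -101592797/40368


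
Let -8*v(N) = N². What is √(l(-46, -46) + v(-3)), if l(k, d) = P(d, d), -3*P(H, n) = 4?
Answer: I*√354/12 ≈ 1.5679*I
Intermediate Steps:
P(H, n) = -4/3 (P(H, n) = -⅓*4 = -4/3)
v(N) = -N²/8
l(k, d) = -4/3
√(l(-46, -46) + v(-3)) = √(-4/3 - ⅛*(-3)²) = √(-4/3 - ⅛*9) = √(-4/3 - 9/8) = √(-59/24) = I*√354/12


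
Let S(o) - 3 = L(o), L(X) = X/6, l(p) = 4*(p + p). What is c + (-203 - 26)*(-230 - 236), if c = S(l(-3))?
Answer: 106713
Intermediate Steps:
l(p) = 8*p (l(p) = 4*(2*p) = 8*p)
L(X) = X/6 (L(X) = X*(⅙) = X/6)
S(o) = 3 + o/6
c = -1 (c = 3 + (8*(-3))/6 = 3 + (⅙)*(-24) = 3 - 4 = -1)
c + (-203 - 26)*(-230 - 236) = -1 + (-203 - 26)*(-230 - 236) = -1 - 229*(-466) = -1 + 106714 = 106713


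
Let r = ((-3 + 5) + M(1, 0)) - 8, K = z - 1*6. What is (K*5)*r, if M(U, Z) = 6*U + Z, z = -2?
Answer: 0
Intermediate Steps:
M(U, Z) = Z + 6*U
K = -8 (K = -2 - 1*6 = -2 - 6 = -8)
r = 0 (r = ((-3 + 5) + (0 + 6*1)) - 8 = (2 + (0 + 6)) - 8 = (2 + 6) - 8 = 8 - 8 = 0)
(K*5)*r = -8*5*0 = -40*0 = 0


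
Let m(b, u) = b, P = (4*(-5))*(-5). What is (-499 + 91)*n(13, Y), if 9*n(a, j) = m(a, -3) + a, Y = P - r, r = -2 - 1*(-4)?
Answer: -3536/3 ≈ -1178.7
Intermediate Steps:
r = 2 (r = -2 + 4 = 2)
P = 100 (P = -20*(-5) = 100)
Y = 98 (Y = 100 - 1*2 = 100 - 2 = 98)
n(a, j) = 2*a/9 (n(a, j) = (a + a)/9 = (2*a)/9 = 2*a/9)
(-499 + 91)*n(13, Y) = (-499 + 91)*((2/9)*13) = -408*26/9 = -3536/3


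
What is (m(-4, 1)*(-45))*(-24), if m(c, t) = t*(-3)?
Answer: -3240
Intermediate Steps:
m(c, t) = -3*t
(m(-4, 1)*(-45))*(-24) = (-3*1*(-45))*(-24) = -3*(-45)*(-24) = 135*(-24) = -3240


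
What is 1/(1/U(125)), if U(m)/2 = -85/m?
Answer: -34/25 ≈ -1.3600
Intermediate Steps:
U(m) = -170/m (U(m) = 2*(-85/m) = -170/m)
1/(1/U(125)) = 1/(1/(-170/125)) = 1/(1/(-170*1/125)) = 1/(1/(-34/25)) = 1/(-25/34) = -34/25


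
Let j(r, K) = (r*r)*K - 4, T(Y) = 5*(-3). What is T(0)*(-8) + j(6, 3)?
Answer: 224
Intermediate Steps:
T(Y) = -15
j(r, K) = -4 + K*r**2 (j(r, K) = r**2*K - 4 = K*r**2 - 4 = -4 + K*r**2)
T(0)*(-8) + j(6, 3) = -15*(-8) + (-4 + 3*6**2) = 120 + (-4 + 3*36) = 120 + (-4 + 108) = 120 + 104 = 224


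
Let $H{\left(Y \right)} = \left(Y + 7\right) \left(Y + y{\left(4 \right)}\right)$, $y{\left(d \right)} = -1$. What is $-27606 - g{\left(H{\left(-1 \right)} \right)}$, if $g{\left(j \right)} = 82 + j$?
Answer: $-27676$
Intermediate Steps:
$H{\left(Y \right)} = \left(-1 + Y\right) \left(7 + Y\right)$ ($H{\left(Y \right)} = \left(Y + 7\right) \left(Y - 1\right) = \left(7 + Y\right) \left(-1 + Y\right) = \left(-1 + Y\right) \left(7 + Y\right)$)
$-27606 - g{\left(H{\left(-1 \right)} \right)} = -27606 - \left(82 + \left(-7 + \left(-1\right)^{2} + 6 \left(-1\right)\right)\right) = -27606 - \left(82 - 12\right) = -27606 - 70 = -27676$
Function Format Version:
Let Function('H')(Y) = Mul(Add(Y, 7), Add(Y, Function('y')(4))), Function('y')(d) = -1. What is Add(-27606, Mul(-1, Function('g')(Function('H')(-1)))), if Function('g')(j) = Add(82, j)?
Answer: -27676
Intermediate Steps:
Function('H')(Y) = Mul(Add(-1, Y), Add(7, Y)) (Function('H')(Y) = Mul(Add(Y, 7), Add(Y, -1)) = Mul(Add(7, Y), Add(-1, Y)) = Mul(Add(-1, Y), Add(7, Y)))
Add(-27606, Mul(-1, Function('g')(Function('H')(-1)))) = Add(-27606, Mul(-1, Add(82, Add(-7, Pow(-1, 2), Mul(6, -1))))) = Add(-27606, Mul(-1, Add(82, Add(-7, 1, -6)))) = Add(-27606, Mul(-1, Add(82, -12))) = Add(-27606, Mul(-1, 70)) = Add(-27606, -70) = -27676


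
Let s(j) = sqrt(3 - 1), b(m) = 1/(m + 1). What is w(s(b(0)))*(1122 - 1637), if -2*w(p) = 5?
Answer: 2575/2 ≈ 1287.5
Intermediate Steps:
b(m) = 1/(1 + m)
s(j) = sqrt(2)
w(p) = -5/2 (w(p) = -1/2*5 = -5/2)
w(s(b(0)))*(1122 - 1637) = -5*(1122 - 1637)/2 = -5/2*(-515) = 2575/2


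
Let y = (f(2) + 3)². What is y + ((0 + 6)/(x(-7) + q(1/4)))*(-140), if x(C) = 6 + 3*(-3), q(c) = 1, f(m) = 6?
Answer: 501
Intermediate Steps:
x(C) = -3 (x(C) = 6 - 9 = -3)
y = 81 (y = (6 + 3)² = 9² = 81)
y + ((0 + 6)/(x(-7) + q(1/4)))*(-140) = 81 + ((0 + 6)/(-3 + 1))*(-140) = 81 + (6/(-2))*(-140) = 81 + (6*(-½))*(-140) = 81 - 3*(-140) = 81 + 420 = 501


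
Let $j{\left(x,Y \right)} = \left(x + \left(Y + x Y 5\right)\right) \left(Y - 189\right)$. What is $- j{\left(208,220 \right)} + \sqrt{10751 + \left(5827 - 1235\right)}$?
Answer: $-7106068 + \sqrt{15343} \approx -7.1059 \cdot 10^{6}$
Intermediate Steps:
$j{\left(x,Y \right)} = \left(-189 + Y\right) \left(Y + x + 5 Y x\right)$ ($j{\left(x,Y \right)} = \left(x + \left(Y + Y x 5\right)\right) \left(-189 + Y\right) = \left(x + \left(Y + 5 Y x\right)\right) \left(-189 + Y\right) = \left(Y + x + 5 Y x\right) \left(-189 + Y\right) = \left(-189 + Y\right) \left(Y + x + 5 Y x\right)$)
$- j{\left(208,220 \right)} + \sqrt{10751 + \left(5827 - 1235\right)} = - (220^{2} - 41580 - 39312 - 207680 \cdot 208 + 5 \cdot 208 \cdot 220^{2}) + \sqrt{10751 + \left(5827 - 1235\right)} = - (48400 - 41580 - 39312 - 43197440 + 5 \cdot 208 \cdot 48400) + \sqrt{10751 + \left(5827 - 1235\right)} = - (48400 - 41580 - 39312 - 43197440 + 50336000) + \sqrt{10751 + 4592} = \left(-1\right) 7106068 + \sqrt{15343} = -7106068 + \sqrt{15343}$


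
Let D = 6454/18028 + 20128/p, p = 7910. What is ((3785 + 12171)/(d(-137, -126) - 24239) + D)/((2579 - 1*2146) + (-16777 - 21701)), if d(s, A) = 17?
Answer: -968823764731/16426371254058150 ≈ -5.8980e-5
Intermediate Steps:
D = 103479681/35650370 (D = 6454/18028 + 20128/7910 = 6454*(1/18028) + 20128*(1/7910) = 3227/9014 + 10064/3955 = 103479681/35650370 ≈ 2.9026)
((3785 + 12171)/(d(-137, -126) - 24239) + D)/((2579 - 1*2146) + (-16777 - 21701)) = ((3785 + 12171)/(17 - 24239) + 103479681/35650370)/((2579 - 1*2146) + (-16777 - 21701)) = (15956/(-24222) + 103479681/35650370)/((2579 - 2146) - 38478) = (15956*(-1/24222) + 103479681/35650370)/(433 - 38478) = (-7978/12111 + 103479681/35650370)/(-38045) = (968823764731/431761631070)*(-1/38045) = -968823764731/16426371254058150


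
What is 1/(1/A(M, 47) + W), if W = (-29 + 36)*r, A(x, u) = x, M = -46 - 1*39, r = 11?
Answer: 85/6544 ≈ 0.012989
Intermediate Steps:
M = -85 (M = -46 - 39 = -85)
W = 77 (W = (-29 + 36)*11 = 7*11 = 77)
1/(1/A(M, 47) + W) = 1/(1/(-85) + 77) = 1/(-1/85 + 77) = 1/(6544/85) = 85/6544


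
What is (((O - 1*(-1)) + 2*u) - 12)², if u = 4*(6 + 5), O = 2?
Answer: 6241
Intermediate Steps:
u = 44 (u = 4*11 = 44)
(((O - 1*(-1)) + 2*u) - 12)² = (((2 - 1*(-1)) + 2*44) - 12)² = (((2 + 1) + 88) - 12)² = ((3 + 88) - 12)² = (91 - 12)² = 79² = 6241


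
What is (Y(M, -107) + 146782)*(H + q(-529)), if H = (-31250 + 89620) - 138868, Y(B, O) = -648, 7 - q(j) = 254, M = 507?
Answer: -11799589830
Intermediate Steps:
q(j) = -247 (q(j) = 7 - 1*254 = 7 - 254 = -247)
H = -80498 (H = 58370 - 138868 = -80498)
(Y(M, -107) + 146782)*(H + q(-529)) = (-648 + 146782)*(-80498 - 247) = 146134*(-80745) = -11799589830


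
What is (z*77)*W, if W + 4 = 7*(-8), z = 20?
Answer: -92400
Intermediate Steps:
W = -60 (W = -4 + 7*(-8) = -4 - 56 = -60)
(z*77)*W = (20*77)*(-60) = 1540*(-60) = -92400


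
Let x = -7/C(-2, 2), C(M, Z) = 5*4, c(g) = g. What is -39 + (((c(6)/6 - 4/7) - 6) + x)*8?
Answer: -3023/35 ≈ -86.371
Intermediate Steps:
C(M, Z) = 20
x = -7/20 ≈ -0.35000
-39 + (((c(6)/6 - 4/7) - 6) + x)*8 = -39 + (((6/6 - 4/7) - 6) - 7/20)*8 = -39 + (((6*(1/6) - 4*1/7) - 6) - 7/20)*8 = -39 + (((1 - 4/7) - 6) - 7/20)*8 = -39 + ((3/7 - 6) - 7/20)*8 = -39 + (-39/7 - 7/20)*8 = -39 - 829/140*8 = -39 - 1658/35 = -3023/35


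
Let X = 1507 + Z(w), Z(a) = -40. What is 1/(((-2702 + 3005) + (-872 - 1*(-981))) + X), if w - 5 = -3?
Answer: 1/1879 ≈ 0.00053220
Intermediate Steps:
w = 2 (w = 5 - 3 = 2)
X = 1467 (X = 1507 - 40 = 1467)
1/(((-2702 + 3005) + (-872 - 1*(-981))) + X) = 1/(((-2702 + 3005) + (-872 - 1*(-981))) + 1467) = 1/((303 + (-872 + 981)) + 1467) = 1/((303 + 109) + 1467) = 1/(412 + 1467) = 1/1879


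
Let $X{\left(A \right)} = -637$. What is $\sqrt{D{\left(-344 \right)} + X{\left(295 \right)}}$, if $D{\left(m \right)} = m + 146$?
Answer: $i \sqrt{835} \approx 28.896 i$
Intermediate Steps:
$D{\left(m \right)} = 146 + m$
$\sqrt{D{\left(-344 \right)} + X{\left(295 \right)}} = \sqrt{\left(146 - 344\right) - 637} = \sqrt{-198 - 637} = \sqrt{-835} = i \sqrt{835}$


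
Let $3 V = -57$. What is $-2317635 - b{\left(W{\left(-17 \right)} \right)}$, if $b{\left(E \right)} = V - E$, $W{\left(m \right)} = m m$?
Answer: $-2317327$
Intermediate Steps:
$V = -19$ ($V = \frac{1}{3} \left(-57\right) = -19$)
$W{\left(m \right)} = m^{2}$
$b{\left(E \right)} = -19 - E$
$-2317635 - b{\left(W{\left(-17 \right)} \right)} = -2317635 - \left(-19 - \left(-17\right)^{2}\right) = -2317635 - \left(-19 - 289\right) = -2317635 - -308 = -2317635 + 308 = -2317327$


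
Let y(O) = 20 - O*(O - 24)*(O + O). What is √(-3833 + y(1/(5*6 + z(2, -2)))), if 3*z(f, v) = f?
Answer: I*√68289246042/4232 ≈ 61.749*I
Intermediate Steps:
z(f, v) = f/3
y(O) = 20 - 2*O²*(-24 + O) (y(O) = 20 - O*(-24 + O)*2*O = 20 - 2*O²*(-24 + O))
√(-3833 + y(1/(5*6 + z(2, -2)))) = √(-3833 + (20 - 2/(5*6 + (⅓)*2)³ + 48*(1/(5*6 + (⅓)*2))²)) = √(-3833 + (20 - 2/(30 + ⅔)³ + 48*(1/(30 + ⅔))²)) = √(-3833 + (20 - 2*(1/(92/3))³ + 48*(1/(92/3))²)) = √(-3833 + (20 - 2*(3/92)³ + 48*(3/92)²)) = √(-3833 + (20 - 2*27/778688 + 48*(9/8464))) = √(-3833 + (20 - 27/389344 + 27/529)) = √(-3833 + 7806725/389344) = √(-1484548827/389344) = I*√68289246042/4232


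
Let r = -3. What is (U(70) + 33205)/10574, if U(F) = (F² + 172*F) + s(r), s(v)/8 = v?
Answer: 50121/10574 ≈ 4.7400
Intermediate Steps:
s(v) = 8*v
U(F) = -24 + F² + 172*F (U(F) = (F² + 172*F) + 8*(-3) = (F² + 172*F) - 24 = -24 + F² + 172*F)
(U(70) + 33205)/10574 = ((-24 + 70² + 172*70) + 33205)/10574 = ((-24 + 4900 + 12040) + 33205)*(1/10574) = (16916 + 33205)*(1/10574) = 50121*(1/10574) = 50121/10574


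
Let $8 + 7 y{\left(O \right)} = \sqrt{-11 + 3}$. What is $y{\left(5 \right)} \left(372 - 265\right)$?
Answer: $- \frac{856}{7} + \frac{214 i \sqrt{2}}{7} \approx -122.29 + 43.235 i$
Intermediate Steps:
$y{\left(O \right)} = - \frac{8}{7} + \frac{2 i \sqrt{2}}{7}$ ($y{\left(O \right)} = - \frac{8}{7} + \frac{\sqrt{-11 + 3}}{7} = - \frac{8}{7} + \frac{\sqrt{-8}}{7} = - \frac{8}{7} + \frac{2 i \sqrt{2}}{7}$)
$y{\left(5 \right)} \left(372 - 265\right) = \left(- \frac{8}{7} + \frac{2 i \sqrt{2}}{7}\right) \left(372 - 265\right) = \left(- \frac{8}{7} + \frac{2 i \sqrt{2}}{7}\right) 107 = - \frac{856}{7} + \frac{214 i \sqrt{2}}{7}$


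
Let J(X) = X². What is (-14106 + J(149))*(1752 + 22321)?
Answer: 194870935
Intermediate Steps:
(-14106 + J(149))*(1752 + 22321) = (-14106 + 149²)*(1752 + 22321) = (-14106 + 22201)*24073 = 8095*24073 = 194870935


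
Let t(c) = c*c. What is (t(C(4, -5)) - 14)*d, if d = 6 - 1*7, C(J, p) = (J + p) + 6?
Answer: -11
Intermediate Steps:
C(J, p) = 6 + J + p
t(c) = c**2
d = -1 (d = 6 - 7 = -1)
(t(C(4, -5)) - 14)*d = ((6 + 4 - 5)**2 - 14)*(-1) = (5**2 - 14)*(-1) = (25 - 14)*(-1) = 11*(-1) = -11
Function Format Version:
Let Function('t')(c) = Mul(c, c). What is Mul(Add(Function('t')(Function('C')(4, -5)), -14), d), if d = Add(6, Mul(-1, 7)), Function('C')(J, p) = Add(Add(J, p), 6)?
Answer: -11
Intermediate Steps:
Function('C')(J, p) = Add(6, J, p)
Function('t')(c) = Pow(c, 2)
d = -1 (d = Add(6, -7) = -1)
Mul(Add(Function('t')(Function('C')(4, -5)), -14), d) = Mul(Add(Pow(Add(6, 4, -5), 2), -14), -1) = Mul(Add(Pow(5, 2), -14), -1) = Mul(Add(25, -14), -1) = Mul(11, -1) = -11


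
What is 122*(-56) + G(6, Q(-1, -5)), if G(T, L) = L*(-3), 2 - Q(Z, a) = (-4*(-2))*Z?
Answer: -6862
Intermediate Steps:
Q(Z, a) = 2 - 8*Z (Q(Z, a) = 2 - (-4*(-2))*Z = 2 - 8*Z)
G(T, L) = -3*L
122*(-56) + G(6, Q(-1, -5)) = 122*(-56) - 3*(2 - 8*(-1)) = -6832 - 3*(2 + 8) = -6832 - 3*10 = -6832 - 30 = -6862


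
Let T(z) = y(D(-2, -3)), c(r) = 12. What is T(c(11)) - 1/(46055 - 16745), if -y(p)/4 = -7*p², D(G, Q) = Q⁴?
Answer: 5384481479/29310 ≈ 1.8371e+5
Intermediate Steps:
y(p) = 28*p² (y(p) = -(-28)*p² = 28*p²)
T(z) = 183708 (T(z) = 28*((-3)⁴)² = 28*81² = 28*6561 = 183708)
T(c(11)) - 1/(46055 - 16745) = 183708 - 1/(46055 - 16745) = 183708 - 1/29310 = 5384481479/29310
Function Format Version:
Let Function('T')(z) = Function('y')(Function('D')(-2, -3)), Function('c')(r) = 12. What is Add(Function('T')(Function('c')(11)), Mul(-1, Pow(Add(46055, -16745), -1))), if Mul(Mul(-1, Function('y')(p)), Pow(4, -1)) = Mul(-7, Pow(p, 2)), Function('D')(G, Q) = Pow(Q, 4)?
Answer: Rational(5384481479, 29310) ≈ 1.8371e+5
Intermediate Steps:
Function('y')(p) = Mul(28, Pow(p, 2)) (Function('y')(p) = Mul(-4, Mul(-7, Pow(p, 2))) = Mul(28, Pow(p, 2)))
Function('T')(z) = 183708 (Function('T')(z) = Mul(28, Pow(Pow(-3, 4), 2)) = Mul(28, Pow(81, 2)) = Mul(28, 6561) = 183708)
Add(Function('T')(Function('c')(11)), Mul(-1, Pow(Add(46055, -16745), -1))) = Add(183708, Mul(-1, Pow(Add(46055, -16745), -1))) = Add(183708, Mul(-1, Pow(29310, -1))) = Add(183708, Mul(-1, Rational(1, 29310))) = Add(183708, Rational(-1, 29310)) = Rational(5384481479, 29310)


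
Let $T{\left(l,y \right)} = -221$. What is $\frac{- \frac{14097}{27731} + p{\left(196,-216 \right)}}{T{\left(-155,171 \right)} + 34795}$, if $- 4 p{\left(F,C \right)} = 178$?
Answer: $- \frac{2496253}{1917543188} \approx -0.0013018$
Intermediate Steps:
$p{\left(F,C \right)} = - \frac{89}{2}$ ($p{\left(F,C \right)} = \left(- \frac{1}{4}\right) 178 = - \frac{89}{2}$)
$\frac{- \frac{14097}{27731} + p{\left(196,-216 \right)}}{T{\left(-155,171 \right)} + 34795} = \frac{- \frac{14097}{27731} - \frac{89}{2}}{-221 + 34795} = \frac{\left(-14097\right) \frac{1}{27731} - \frac{89}{2}}{34574} = \left(- \frac{14097}{27731} - \frac{89}{2}\right) \frac{1}{34574} = \left(- \frac{2496253}{55462}\right) \frac{1}{34574} = - \frac{2496253}{1917543188}$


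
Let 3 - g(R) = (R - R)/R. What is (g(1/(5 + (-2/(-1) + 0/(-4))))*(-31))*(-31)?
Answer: 2883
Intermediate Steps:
g(R) = 3 (g(R) = 3 - (R - R)/R = 3 - 0/R = 3 - 1*0 = 3 + 0 = 3)
(g(1/(5 + (-2/(-1) + 0/(-4))))*(-31))*(-31) = (3*(-31))*(-31) = -93*(-31) = 2883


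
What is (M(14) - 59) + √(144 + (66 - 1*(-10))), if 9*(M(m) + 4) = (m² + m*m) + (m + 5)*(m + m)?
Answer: 119/3 + 2*√55 ≈ 54.499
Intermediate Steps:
M(m) = -4 + 2*m²/9 + 2*m*(5 + m)/9 (M(m) = -4 + ((m² + m*m) + (m + 5)*(m + m))/9 = -4 + ((m² + m²) + (5 + m)*(2*m))/9 = -4 + (2*m² + 2*m*(5 + m))/9 = -4 + (2*m²/9 + 2*m*(5 + m)/9) = -4 + 2*m²/9 + 2*m*(5 + m)/9)
(M(14) - 59) + √(144 + (66 - 1*(-10))) = ((-4 + (4/9)*14² + (10/9)*14) - 59) + √(144 + (66 - 1*(-10))) = ((-4 + (4/9)*196 + 140/9) - 59) + √(144 + (66 + 10)) = ((-4 + 784/9 + 140/9) - 59) + √(144 + 76) = (296/3 - 59) + √220 = 119/3 + 2*√55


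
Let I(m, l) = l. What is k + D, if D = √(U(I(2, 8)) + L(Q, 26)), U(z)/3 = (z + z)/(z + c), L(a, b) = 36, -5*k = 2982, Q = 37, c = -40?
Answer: -2982/5 + √138/2 ≈ -590.53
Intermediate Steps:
k = -2982/5 (k = -⅕*2982 = -2982/5 ≈ -596.40)
U(z) = 6*z/(-40 + z) (U(z) = 3*((z + z)/(z - 40)) = 3*((2*z)/(-40 + z)) = 3*(2*z/(-40 + z)) = 6*z/(-40 + z))
D = √138/2 (D = √(6*8/(-40 + 8) + 36) = √(6*8/(-32) + 36) = √(6*8*(-1/32) + 36) = √(-3/2 + 36) = √(69/2) = √138/2 ≈ 5.8737)
k + D = -2982/5 + √138/2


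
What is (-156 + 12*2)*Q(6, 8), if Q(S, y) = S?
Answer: -792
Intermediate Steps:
(-156 + 12*2)*Q(6, 8) = (-156 + 12*2)*6 = (-156 + 24)*6 = -132*6 = -792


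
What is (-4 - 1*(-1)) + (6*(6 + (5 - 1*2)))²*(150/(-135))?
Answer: -3243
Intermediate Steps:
(-4 - 1*(-1)) + (6*(6 + (5 - 1*2)))²*(150/(-135)) = (-4 + 1) + (6*(6 + (5 - 2)))²*(150*(-1/135)) = -3 + (6*(6 + 3))²*(-10/9) = -3 + (6*9)²*(-10/9) = -3 + 54²*(-10/9) = -3 + 2916*(-10/9) = -3 - 3240 = -3243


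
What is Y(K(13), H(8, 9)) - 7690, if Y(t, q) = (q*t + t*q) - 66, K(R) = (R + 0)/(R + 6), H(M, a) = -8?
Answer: -147572/19 ≈ -7766.9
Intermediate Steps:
K(R) = R/(6 + R)
Y(t, q) = -66 + 2*q*t (Y(t, q) = (q*t + q*t) - 66 = 2*q*t - 66 = -66 + 2*q*t)
Y(K(13), H(8, 9)) - 7690 = (-66 + 2*(-8)*(13/(6 + 13))) - 7690 = (-66 + 2*(-8)*(13/19)) - 7690 = (-66 - 208/19) - 7690 = -1462/19 - 7690 = -147572/19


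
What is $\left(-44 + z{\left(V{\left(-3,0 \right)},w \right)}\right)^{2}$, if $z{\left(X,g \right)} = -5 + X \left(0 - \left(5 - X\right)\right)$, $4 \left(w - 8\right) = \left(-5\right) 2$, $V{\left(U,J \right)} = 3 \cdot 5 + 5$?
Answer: $63001$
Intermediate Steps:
$V{\left(U,J \right)} = 20$ ($V{\left(U,J \right)} = 15 + 5 = 20$)
$w = \frac{11}{2}$ ($w = 8 + \frac{\left(-5\right) 2}{4} = 8 + \frac{1}{4} \left(-10\right) = 8 - \frac{5}{2} = \frac{11}{2} \approx 5.5$)
$z{\left(X,g \right)} = -5 + X \left(-5 + X\right)$ ($z{\left(X,g \right)} = -5 + X \left(0 + \left(-5 + X\right)\right) = -5 + X \left(-5 + X\right)$)
$\left(-44 + z{\left(V{\left(-3,0 \right)},w \right)}\right)^{2} = \left(-44 - \left(105 - 400\right)\right)^{2} = \left(-44 - -295\right)^{2} = \left(-44 + 295\right)^{2} = 251^{2} = 63001$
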